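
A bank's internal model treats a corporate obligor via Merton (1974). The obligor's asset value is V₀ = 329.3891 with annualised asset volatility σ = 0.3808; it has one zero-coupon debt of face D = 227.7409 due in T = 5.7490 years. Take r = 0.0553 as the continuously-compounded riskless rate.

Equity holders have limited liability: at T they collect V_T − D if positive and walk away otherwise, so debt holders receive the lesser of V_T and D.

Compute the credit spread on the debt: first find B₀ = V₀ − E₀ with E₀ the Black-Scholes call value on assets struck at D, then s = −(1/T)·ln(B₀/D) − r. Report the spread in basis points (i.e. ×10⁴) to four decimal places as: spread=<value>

spread=299.9045

d₁ = [ln(V₀/D) + (r + σ²/2)T] / (σ√T)
   = [ln(329.3891/227.7409) + (0.0553 + 0.5·0.3808²)·5.7490] / (0.3808·√5.7490)
   = [0.369031 + 0.734747] / 0.913047 = 1.208895
d₂ = d₁ − σ√T = 1.208895 − 0.913047 = 0.295848
N(d₁) = 0.886648,  N(d₂) = 0.616327,  e^(−rT) = 0.727661
E₀ = V₀·N(d₁) − D·e^(−rT)·N(d₂)
   = 329.3891·0.886648 − 227.7409·0.727661·0.616327 = 189.915715
B₀ = V₀ − E₀ = 329.3891 − 189.915715 = 139.473385
spread = −(1/T)·ln(B₀/D) − r = −(1/5.7490)·ln(139.473385/227.7409) − 0.0553 = 0.02999045
in basis points: 0.02999045 × 10⁴ = 299.9045 bp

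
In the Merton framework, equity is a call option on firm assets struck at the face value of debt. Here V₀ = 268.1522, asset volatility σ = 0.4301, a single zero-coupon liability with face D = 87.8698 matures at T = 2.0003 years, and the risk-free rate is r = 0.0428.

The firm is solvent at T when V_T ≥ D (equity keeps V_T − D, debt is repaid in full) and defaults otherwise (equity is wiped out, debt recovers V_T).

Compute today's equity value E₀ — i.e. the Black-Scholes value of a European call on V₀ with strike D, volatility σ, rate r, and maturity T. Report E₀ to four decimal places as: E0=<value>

E0=188.2756

d₁ = [ln(V₀/D) + (r + σ²/2)T] / (σ√T)
   = [ln(268.1522/87.8698) + (0.0428 + 0.5·0.4301²)·2.0003] / (0.4301·√2.0003)
   = [1.115699 + 0.270627] / 0.608299 = 2.279020
d₂ = d₁ − σ√T = 2.279020 − 0.608299 = 1.670721
N(d₁) = 0.988667,  N(d₂) = 0.952612,  e^(−rT) = 0.917950
E₀ = V₀·N(d₁) − D·e^(−rT)·N(d₂)
   = 268.1522·0.988667 − 87.8698·0.917950·0.952612 = 188.275553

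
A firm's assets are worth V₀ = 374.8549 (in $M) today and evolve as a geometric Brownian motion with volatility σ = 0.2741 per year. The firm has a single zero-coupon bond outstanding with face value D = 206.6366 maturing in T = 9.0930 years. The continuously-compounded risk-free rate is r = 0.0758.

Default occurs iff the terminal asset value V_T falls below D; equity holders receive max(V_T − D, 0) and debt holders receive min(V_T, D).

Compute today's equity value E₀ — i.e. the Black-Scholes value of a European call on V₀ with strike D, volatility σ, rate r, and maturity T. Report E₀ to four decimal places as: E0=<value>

d₁ = [ln(V₀/D) + (r + σ²/2)T] / (σ√T)
   = [ln(374.8549/206.6366) + (0.0758 + 0.5·0.2741²)·9.0930] / (0.2741·√9.0930)
   = [0.595577 + 1.030832] / 0.826538 = 1.967737
d₂ = d₁ − σ√T = 1.967737 − 0.826538 = 1.141200
N(d₁) = 0.975451,  N(d₂) = 0.873107,  e^(−rT) = 0.501953
E₀ = V₀·N(d₁) − D·e^(−rT)·N(d₂)
   = 374.8549·0.975451 − 206.6366·0.501953·0.873107 = 275.092352

E0=275.0924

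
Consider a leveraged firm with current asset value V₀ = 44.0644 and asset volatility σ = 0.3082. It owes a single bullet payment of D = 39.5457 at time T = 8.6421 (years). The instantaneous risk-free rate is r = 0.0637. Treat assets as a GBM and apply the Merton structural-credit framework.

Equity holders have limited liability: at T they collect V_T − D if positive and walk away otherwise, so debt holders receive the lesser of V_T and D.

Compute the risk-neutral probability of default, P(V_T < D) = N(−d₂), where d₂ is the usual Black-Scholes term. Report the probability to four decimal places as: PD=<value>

d₁ = [ln(V₀/D) + (r + σ²/2)T] / (σ√T)
   = [ln(44.0644/39.5457) + (0.0637 + 0.5·0.3082²)·8.6421] / (0.3082·√8.6421)
   = [0.108195 + 0.960946] / 0.906029 = 1.180030
d₂ = d₁ − σ√T = 1.180030 − 0.906029 = 0.274000
risk-neutral PD = N(−d₂) = N(-0.274000) = 0.392042

PD=0.3920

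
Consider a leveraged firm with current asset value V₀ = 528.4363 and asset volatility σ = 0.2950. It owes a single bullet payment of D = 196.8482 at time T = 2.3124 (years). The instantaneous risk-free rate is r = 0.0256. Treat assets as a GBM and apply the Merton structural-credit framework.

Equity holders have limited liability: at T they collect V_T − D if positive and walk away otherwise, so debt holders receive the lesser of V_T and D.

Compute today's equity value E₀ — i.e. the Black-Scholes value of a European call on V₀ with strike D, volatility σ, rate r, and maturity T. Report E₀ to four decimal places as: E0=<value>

d₁ = [ln(V₀/D) + (r + σ²/2)T] / (σ√T)
   = [ln(528.4363/196.8482) + (0.0256 + 0.5·0.2950²)·2.3124] / (0.2950·√2.3124)
   = [0.987489 + 0.159816] / 0.448594 = 2.557558
d₂ = d₁ − σ√T = 2.557558 − 0.448594 = 2.108964
N(d₁) = 0.994729,  N(d₂) = 0.982526,  e^(−rT) = 0.942521
E₀ = V₀·N(d₁) − D·e^(−rT)·N(d₂)
   = 528.4363·0.994729 − 196.8482·0.942521·0.982526 = 343.359666

E0=343.3597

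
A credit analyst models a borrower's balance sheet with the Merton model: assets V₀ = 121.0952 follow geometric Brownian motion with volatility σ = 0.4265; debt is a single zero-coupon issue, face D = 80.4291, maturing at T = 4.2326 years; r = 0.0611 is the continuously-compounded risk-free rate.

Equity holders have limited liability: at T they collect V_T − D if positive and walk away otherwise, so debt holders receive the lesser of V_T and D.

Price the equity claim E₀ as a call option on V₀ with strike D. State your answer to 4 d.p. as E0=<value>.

d₁ = [ln(V₀/D) + (r + σ²/2)T] / (σ√T)
   = [ln(121.0952/80.4291) + (0.0611 + 0.5·0.4265²)·4.2326] / (0.4265·√4.2326)
   = [0.409201 + 0.643572] / 0.877451 = 1.199808
d₂ = d₁ − σ√T = 1.199808 − 0.877451 = 0.322358
N(d₁) = 0.884893,  N(d₂) = 0.626409,  e^(−rT) = 0.772123
E₀ = V₀·N(d₁) − D·e^(−rT)·N(d₂)
   = 121.0952·0.884893 − 80.4291·0.772123·0.626409 = 68.255590

E0=68.2556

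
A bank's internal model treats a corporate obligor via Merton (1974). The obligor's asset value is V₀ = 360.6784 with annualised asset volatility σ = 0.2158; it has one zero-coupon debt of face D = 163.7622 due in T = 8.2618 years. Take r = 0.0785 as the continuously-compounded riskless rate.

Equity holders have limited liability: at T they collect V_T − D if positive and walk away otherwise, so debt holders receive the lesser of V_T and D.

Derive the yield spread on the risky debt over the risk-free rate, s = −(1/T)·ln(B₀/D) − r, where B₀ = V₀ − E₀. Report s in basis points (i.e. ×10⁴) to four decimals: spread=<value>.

d₁ = [ln(V₀/D) + (r + σ²/2)T] / (σ√T)
   = [ln(360.6784/163.7622) + (0.0785 + 0.5·0.2158²)·8.2618] / (0.2158·√8.2618)
   = [0.789571 + 0.840926] / 0.620281 = 2.628641
d₂ = d₁ − σ√T = 2.628641 − 0.620281 = 2.008359
N(d₁) = 0.995714,  N(d₂) = 0.977697,  e^(−rT) = 0.522803
E₀ = V₀·N(d₁) − D·e^(−rT)·N(d₂)
   = 360.6784·0.995714 − 163.7622·0.522803·0.977697 = 275.426543
B₀ = V₀ − E₀ = 360.6784 − 275.426543 = 85.251857
spread = −(1/T)·ln(B₀/D) − r = −(1/8.2618)·ln(85.251857/163.7622) − 0.0785 = 0.00051492
in basis points: 0.00051492 × 10⁴ = 5.1492 bp

spread=5.1492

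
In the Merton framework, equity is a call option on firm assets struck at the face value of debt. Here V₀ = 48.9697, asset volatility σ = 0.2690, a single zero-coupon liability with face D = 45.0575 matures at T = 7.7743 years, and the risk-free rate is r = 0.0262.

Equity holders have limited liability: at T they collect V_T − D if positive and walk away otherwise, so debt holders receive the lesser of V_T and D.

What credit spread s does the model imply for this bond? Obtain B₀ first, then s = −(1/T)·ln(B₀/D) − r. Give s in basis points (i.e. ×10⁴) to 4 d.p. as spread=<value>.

d₁ = [ln(V₀/D) + (r + σ²/2)T] / (σ√T)
   = [ln(48.9697/45.0575) + (0.0262 + 0.5·0.2690²)·7.7743] / (0.2690·√7.7743)
   = [0.083262 + 0.484965] / 0.750037 = 0.757598
d₂ = d₁ − σ√T = 0.757598 − 0.750037 = 0.007561
N(d₁) = 0.775654,  N(d₂) = 0.503016,  e^(−rT) = 0.815718
E₀ = V₀·N(d₁) − D·e^(−rT)·N(d₂)
   = 48.9697·0.775654 − 45.0575·0.815718·0.503016 = 19.495588
B₀ = V₀ − E₀ = 48.9697 − 19.495588 = 29.474112
spread = −(1/T)·ln(B₀/D) − r = −(1/7.7743)·ln(29.474112/45.0575) − 0.0262 = 0.02839361
in basis points: 0.02839361 × 10⁴ = 283.9361 bp

spread=283.9361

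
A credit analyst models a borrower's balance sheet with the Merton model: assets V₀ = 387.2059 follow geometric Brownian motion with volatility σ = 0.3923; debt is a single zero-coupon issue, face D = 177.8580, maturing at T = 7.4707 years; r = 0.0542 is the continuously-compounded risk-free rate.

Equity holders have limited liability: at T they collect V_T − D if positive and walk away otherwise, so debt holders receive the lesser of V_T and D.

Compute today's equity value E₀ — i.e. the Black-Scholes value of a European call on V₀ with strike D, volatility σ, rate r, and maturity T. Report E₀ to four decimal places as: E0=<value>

d₁ = [ln(V₀/D) + (r + σ²/2)T] / (σ√T)
   = [ln(387.2059/177.8580) + (0.0542 + 0.5·0.3923²)·7.4707] / (0.3923·√7.4707)
   = [0.777971 + 0.979780] / 1.072257 = 1.639300
d₂ = d₁ − σ√T = 1.639300 − 1.072257 = 0.567042
N(d₁) = 0.949425,  N(d₂) = 0.714657,  e^(−rT) = 0.667036
E₀ = V₀·N(d₁) − D·e^(−rT)·N(d₂)
   = 387.2059·0.949425 − 177.8580·0.667036·0.714657 = 282.837556

E0=282.8376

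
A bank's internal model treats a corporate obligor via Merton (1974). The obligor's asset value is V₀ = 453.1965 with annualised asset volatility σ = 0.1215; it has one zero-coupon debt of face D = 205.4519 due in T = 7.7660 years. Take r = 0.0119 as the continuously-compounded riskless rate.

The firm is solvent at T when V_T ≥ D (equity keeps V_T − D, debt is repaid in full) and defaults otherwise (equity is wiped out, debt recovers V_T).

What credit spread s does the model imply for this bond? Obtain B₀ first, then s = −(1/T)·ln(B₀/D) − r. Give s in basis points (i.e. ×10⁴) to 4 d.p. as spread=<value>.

spread=0.9522

d₁ = [ln(V₀/D) + (r + σ²/2)T] / (σ√T)
   = [ln(453.1965/205.4519) + (0.0119 + 0.5·0.1215²)·7.7660] / (0.1215·√7.7660)
   = [0.791114 + 0.149737] / 0.338591 = 2.778727
d₂ = d₁ − σ√T = 2.778727 − 0.338591 = 2.440137
N(d₁) = 0.997271,  N(d₂) = 0.992659,  e^(−rT) = 0.911726
E₀ = V₀·N(d₁) − D·e^(−rT)·N(d₂)
   = 453.1965·0.997271 − 205.4519·0.911726·0.992659 = 266.019051
B₀ = V₀ − E₀ = 453.1965 − 266.019051 = 187.177449
spread = −(1/T)·ln(B₀/D) − r = −(1/7.7660)·ln(187.177449/205.4519) − 0.0119 = 0.00009522
in basis points: 0.00009522 × 10⁴ = 0.9522 bp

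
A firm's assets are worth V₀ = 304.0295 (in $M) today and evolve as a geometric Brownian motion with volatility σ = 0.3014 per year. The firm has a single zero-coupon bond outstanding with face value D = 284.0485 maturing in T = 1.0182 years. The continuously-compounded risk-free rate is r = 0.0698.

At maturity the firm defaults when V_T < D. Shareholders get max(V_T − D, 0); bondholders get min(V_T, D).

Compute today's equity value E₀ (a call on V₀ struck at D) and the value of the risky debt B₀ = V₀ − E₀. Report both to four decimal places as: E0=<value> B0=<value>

d₁ = [ln(V₀/D) + (r + σ²/2)T] / (σ√T)
   = [ln(304.0295/284.0485) + (0.0698 + 0.5·0.3014²)·1.0182] / (0.3014·√1.0182)
   = [0.067980 + 0.117318] / 0.304130 = 0.609271
d₂ = d₁ − σ√T = 0.609271 − 0.304130 = 0.305140
N(d₁) = 0.728828,  N(d₂) = 0.619870,  e^(−rT) = 0.931396
E₀ = V₀·N(d₁) − D·e^(−rT)·N(d₂)
   = 304.0295·0.728828 − 284.0485·0.931396·0.619870 = 57.591077
B₀ = V₀ − E₀ = 304.0295 − 57.591077 = 246.438423

E0=57.5911 B0=246.4384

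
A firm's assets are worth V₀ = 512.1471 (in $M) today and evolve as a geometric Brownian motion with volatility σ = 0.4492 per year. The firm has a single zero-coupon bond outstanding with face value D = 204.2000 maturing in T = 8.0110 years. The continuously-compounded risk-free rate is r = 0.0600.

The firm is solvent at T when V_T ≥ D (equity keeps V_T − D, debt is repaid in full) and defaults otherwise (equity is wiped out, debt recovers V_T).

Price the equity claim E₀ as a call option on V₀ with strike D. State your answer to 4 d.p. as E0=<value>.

E0=405.2798

d₁ = [ln(V₀/D) + (r + σ²/2)T] / (σ√T)
   = [ln(512.1471/204.2000) + (0.0600 + 0.5·0.4492²)·8.0110] / (0.4492·√8.0110)
   = [0.919512 + 1.288892] / 1.271403 = 1.736983
d₂ = d₁ − σ√T = 1.736983 − 1.271403 = 0.465580
N(d₁) = 0.958805,  N(d₂) = 0.679242,  e^(−rT) = 0.618375
E₀ = V₀·N(d₁) − D·e^(−rT)·N(d₂)
   = 512.1471·0.958805 − 204.2000·0.618375·0.679242 = 405.279768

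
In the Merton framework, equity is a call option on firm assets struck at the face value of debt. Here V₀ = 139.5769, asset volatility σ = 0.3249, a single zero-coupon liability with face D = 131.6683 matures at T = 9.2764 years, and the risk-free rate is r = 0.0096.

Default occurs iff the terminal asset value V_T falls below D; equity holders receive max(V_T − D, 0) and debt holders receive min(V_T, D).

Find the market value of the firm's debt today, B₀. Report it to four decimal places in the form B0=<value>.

B0=80.2051

d₁ = [ln(V₀/D) + (r + σ²/2)T] / (σ√T)
   = [ln(139.5769/131.6683) + (0.0096 + 0.5·0.3249²)·9.2764] / (0.3249·√9.2764)
   = [0.058330 + 0.578662] / 0.989554 = 0.643716
d₂ = d₁ − σ√T = 0.643716 − 0.989554 = -0.345838
N(d₁) = 0.740120,  N(d₂) = 0.364732,  e^(−rT) = 0.914797
E₀ = V₀·N(d₁) − D·e^(−rT)·N(d₂)
   = 139.5769·0.740120 − 131.6683·0.914797·0.364732 = 59.371780
B₀ = V₀ − E₀ = 139.5769 − 59.371780 = 80.205120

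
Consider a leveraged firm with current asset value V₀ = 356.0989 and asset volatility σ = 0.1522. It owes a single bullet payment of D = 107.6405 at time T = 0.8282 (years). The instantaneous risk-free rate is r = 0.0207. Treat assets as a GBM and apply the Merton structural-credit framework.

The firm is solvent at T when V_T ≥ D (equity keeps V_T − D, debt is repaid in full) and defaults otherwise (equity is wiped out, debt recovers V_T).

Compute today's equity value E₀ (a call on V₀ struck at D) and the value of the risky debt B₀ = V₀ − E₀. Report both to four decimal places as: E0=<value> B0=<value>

d₁ = [ln(V₀/D) + (r + σ²/2)T] / (σ√T)
   = [ln(356.0989/107.6405) + (0.0207 + 0.5·0.1522²)·0.8282] / (0.1522·√0.8282)
   = [1.196412 + 0.026736] / 0.138510 = 8.830732
d₂ = d₁ − σ√T = 8.830732 − 0.138510 = 8.692221
N(d₁) = 1.000000,  N(d₂) = 1.000000,  e^(−rT) = 0.983002
E₀ = V₀·N(d₁) − D·e^(−rT)·N(d₂)
   = 356.0989·1.000000 − 107.6405·0.983002·1.000000 = 250.288033
B₀ = V₀ − E₀ = 356.0989 − 250.288033 = 105.810867

E0=250.2880 B0=105.8109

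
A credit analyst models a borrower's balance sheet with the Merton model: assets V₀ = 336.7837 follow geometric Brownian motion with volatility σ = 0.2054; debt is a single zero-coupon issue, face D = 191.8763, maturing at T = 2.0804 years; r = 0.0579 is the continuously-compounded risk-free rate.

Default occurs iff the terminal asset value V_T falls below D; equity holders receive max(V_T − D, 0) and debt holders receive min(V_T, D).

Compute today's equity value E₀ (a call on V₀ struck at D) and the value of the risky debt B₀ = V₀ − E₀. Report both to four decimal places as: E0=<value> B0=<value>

d₁ = [ln(V₀/D) + (r + σ²/2)T] / (σ√T)
   = [ln(336.7837/191.8763) + (0.0579 + 0.5·0.2054²)·2.0804] / (0.2054·√2.0804)
   = [0.562590 + 0.164340] / 0.296261 = 2.453686
d₂ = d₁ − σ√T = 2.453686 − 0.296261 = 2.157425
N(d₁) = 0.992930,  N(d₂) = 0.984514,  e^(−rT) = 0.886517
E₀ = V₀·N(d₁) − D·e^(−rT)·N(d₂)
   = 336.7837·0.992930 − 191.8763·0.886517·0.984514 = 166.935300
B₀ = V₀ − E₀ = 336.7837 − 166.935300 = 169.848400

E0=166.9353 B0=169.8484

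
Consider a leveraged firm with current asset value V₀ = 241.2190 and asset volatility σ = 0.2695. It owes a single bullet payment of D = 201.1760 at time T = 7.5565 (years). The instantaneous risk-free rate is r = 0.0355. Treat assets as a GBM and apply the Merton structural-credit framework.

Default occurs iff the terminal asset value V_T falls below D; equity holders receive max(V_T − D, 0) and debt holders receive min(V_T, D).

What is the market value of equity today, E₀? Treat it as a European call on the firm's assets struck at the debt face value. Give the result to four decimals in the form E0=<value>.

d₁ = [ln(V₀/D) + (r + σ²/2)T] / (σ√T)
   = [ln(241.2190/201.1760) + (0.0355 + 0.5·0.2695²)·7.5565] / (0.2695·√7.5565)
   = [0.181525 + 0.542671] / 0.740831 = 0.977546
d₂ = d₁ − σ√T = 0.977546 − 0.740831 = 0.236715
N(d₁) = 0.835850,  N(d₂) = 0.593561,  e^(−rT) = 0.764712
E₀ = V₀·N(d₁) − D·e^(−rT)·N(d₂)
   = 241.2190·0.835850 − 201.1760·0.764712·0.593561 = 110.308565

E0=110.3086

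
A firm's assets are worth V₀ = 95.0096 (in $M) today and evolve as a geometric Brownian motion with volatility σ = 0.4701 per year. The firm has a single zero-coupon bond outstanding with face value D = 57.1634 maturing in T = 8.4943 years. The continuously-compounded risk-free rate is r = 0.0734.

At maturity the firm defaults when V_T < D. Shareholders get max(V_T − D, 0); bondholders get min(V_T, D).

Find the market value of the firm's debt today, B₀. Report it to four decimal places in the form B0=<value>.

d₁ = [ln(V₀/D) + (r + σ²/2)T] / (σ√T)
   = [ln(95.0096/57.1634) + (0.0734 + 0.5·0.4701²)·8.4943] / (0.4701·√8.4943)
   = [0.508064 + 1.562076] / 1.370106 = 1.510935
d₂ = d₁ − σ√T = 1.510935 − 1.370106 = 0.140829
N(d₁) = 0.934597,  N(d₂) = 0.555998,  e^(−rT) = 0.536075
E₀ = V₀·N(d₁) − D·e^(−rT)·N(d₂)
   = 95.0096·0.934597 − 57.1634·0.536075·0.555998 = 71.757822
B₀ = V₀ − E₀ = 95.0096 − 71.757822 = 23.251778

B0=23.2518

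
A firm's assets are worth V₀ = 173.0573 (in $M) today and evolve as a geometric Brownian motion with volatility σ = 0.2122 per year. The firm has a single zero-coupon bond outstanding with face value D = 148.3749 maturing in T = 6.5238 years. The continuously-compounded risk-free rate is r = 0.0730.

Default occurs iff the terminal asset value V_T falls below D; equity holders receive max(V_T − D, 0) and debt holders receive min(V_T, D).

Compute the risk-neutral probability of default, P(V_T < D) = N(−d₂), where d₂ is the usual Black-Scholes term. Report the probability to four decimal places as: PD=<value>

d₁ = [ln(V₀/D) + (r + σ²/2)T] / (σ√T)
   = [ln(173.0573/148.3749) + (0.0730 + 0.5·0.2122²)·6.5238] / (0.2122·√6.5238)
   = [0.153881 + 0.623117] / 0.541996 = 1.433587
d₂ = d₁ − σ√T = 1.433587 − 0.541996 = 0.891591
risk-neutral PD = N(−d₂) = N(-0.891591) = 0.186306

PD=0.1863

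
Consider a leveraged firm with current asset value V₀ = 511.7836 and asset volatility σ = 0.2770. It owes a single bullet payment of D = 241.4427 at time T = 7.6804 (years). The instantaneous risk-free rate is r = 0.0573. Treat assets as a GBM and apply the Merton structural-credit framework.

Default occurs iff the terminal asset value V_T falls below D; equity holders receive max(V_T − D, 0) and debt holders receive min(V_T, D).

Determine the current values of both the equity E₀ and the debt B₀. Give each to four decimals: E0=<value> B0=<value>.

d₁ = [ln(V₀/D) + (r + σ²/2)T] / (σ√T)
   = [ln(511.7836/241.4427) + (0.0573 + 0.5·0.2770²)·7.6804] / (0.2770·√7.6804)
   = [0.751270 + 0.734742] / 0.767665 = 1.935755
d₂ = d₁ − σ√T = 1.935755 − 0.767665 = 1.168090
N(d₁) = 0.973551,  N(d₂) = 0.878615,  e^(−rT) = 0.643980
E₀ = V₀·N(d₁) − D·e^(−rT)·N(d₂)
   = 511.7836·0.973551 − 241.4427·0.643980·0.878615 = 361.636636
B₀ = V₀ − E₀ = 511.7836 − 361.636636 = 150.146964

E0=361.6366 B0=150.1470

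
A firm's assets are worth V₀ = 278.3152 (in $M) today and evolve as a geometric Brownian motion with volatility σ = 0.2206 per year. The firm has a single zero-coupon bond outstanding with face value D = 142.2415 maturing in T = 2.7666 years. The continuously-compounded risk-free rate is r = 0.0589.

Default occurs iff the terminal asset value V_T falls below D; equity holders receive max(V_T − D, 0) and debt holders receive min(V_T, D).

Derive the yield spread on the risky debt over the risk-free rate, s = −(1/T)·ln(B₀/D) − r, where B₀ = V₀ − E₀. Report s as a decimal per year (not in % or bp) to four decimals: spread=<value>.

spread=0.0008

d₁ = [ln(V₀/D) + (r + σ²/2)T] / (σ√T)
   = [ln(278.3152/142.2415) + (0.0589 + 0.5·0.2206²)·2.7666] / (0.2206·√2.7666)
   = [0.671228 + 0.230270] / 0.366926 = 2.456892
d₂ = d₁ − σ√T = 2.456892 − 0.366926 = 2.089966
N(d₁) = 0.992993,  N(d₂) = 0.981690,  e^(−rT) = 0.849631
E₀ = V₀·N(d₁) − D·e^(−rT)·N(d₂)
   = 278.3152·0.992993 − 142.2415·0.849631·0.981690 = 157.725010
B₀ = V₀ − E₀ = 278.3152 − 157.725010 = 120.590190
spread = −(1/T)·ln(B₀/D) − r = −(1/2.7666)·ln(120.590190/142.2415) − 0.0589 = 0.00078639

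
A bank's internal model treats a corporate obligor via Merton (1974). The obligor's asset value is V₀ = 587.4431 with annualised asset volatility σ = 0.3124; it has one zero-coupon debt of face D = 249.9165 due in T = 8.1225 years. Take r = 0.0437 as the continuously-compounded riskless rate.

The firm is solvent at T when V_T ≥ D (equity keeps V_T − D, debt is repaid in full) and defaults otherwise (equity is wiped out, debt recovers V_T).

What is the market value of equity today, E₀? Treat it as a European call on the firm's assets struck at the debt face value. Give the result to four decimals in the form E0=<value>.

d₁ = [ln(V₀/D) + (r + σ²/2)T] / (σ√T)
   = [ln(587.4431/249.9165) + (0.0437 + 0.5·0.3124²)·8.1225] / (0.3124·√8.1225)
   = [0.854653 + 0.751306] / 0.890340 = 1.803759
d₂ = d₁ − σ√T = 1.803759 − 0.890340 = 0.913419
N(d₁) = 0.964365,  N(d₂) = 0.819489,  e^(−rT) = 0.701206
E₀ = V₀·N(d₁) − D·e^(−rT)·N(d₂)
   = 587.4431·0.964365 − 249.9165·0.701206·0.819489 = 422.900135

E0=422.9001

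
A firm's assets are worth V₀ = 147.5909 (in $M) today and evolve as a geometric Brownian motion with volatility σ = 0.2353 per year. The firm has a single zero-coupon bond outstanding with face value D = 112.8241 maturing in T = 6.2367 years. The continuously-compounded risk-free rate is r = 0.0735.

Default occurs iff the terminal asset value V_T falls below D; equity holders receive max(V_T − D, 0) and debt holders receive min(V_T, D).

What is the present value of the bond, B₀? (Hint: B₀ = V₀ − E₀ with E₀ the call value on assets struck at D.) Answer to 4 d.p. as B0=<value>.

d₁ = [ln(V₀/D) + (r + σ²/2)T] / (σ√T)
   = [ln(147.5909/112.8241) + (0.0735 + 0.5·0.2353²)·6.2367] / (0.2353·√6.2367)
   = [0.268614 + 0.631048] / 0.587624 = 1.531018
d₂ = d₁ − σ√T = 1.531018 − 0.587624 = 0.943394
N(d₁) = 0.937118,  N(d₂) = 0.827260,  e^(−rT) = 0.632296
E₀ = V₀·N(d₁) − D·e^(−rT)·N(d₂)
   = 147.5909·0.937118 − 112.8241·0.632296·0.827260 = 79.294721
B₀ = V₀ − E₀ = 147.5909 − 79.294721 = 68.296179

B0=68.2962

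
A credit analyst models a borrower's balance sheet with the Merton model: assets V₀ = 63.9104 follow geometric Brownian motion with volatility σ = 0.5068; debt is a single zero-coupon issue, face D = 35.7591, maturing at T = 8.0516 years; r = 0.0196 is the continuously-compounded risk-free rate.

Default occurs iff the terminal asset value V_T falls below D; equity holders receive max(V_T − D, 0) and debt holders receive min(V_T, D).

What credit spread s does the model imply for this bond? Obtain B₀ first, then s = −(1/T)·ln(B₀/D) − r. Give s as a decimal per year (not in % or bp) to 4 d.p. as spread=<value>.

d₁ = [ln(V₀/D) + (r + σ²/2)T] / (σ√T)
   = [ln(63.9104/35.7591) + (0.0196 + 0.5·0.5068²)·8.0516] / (0.5068·√8.0516)
   = [0.580677 + 1.191823] / 1.438062 = 1.232562
d₂ = d₁ − σ√T = 1.232562 − 1.438062 = -0.205501
N(d₁) = 0.891130,  N(d₂) = 0.418590,  e^(−rT) = 0.854011
E₀ = V₀·N(d₁) − D·e^(−rT)·N(d₂)
   = 63.9104·0.891130 − 35.7591·0.854011·0.418590 = 44.169303
B₀ = V₀ − E₀ = 63.9104 − 44.169303 = 19.741097
spread = −(1/T)·ln(B₀/D) − r = −(1/8.0516)·ln(19.741097/35.7591) − 0.0196 = 0.05418684

spread=0.0542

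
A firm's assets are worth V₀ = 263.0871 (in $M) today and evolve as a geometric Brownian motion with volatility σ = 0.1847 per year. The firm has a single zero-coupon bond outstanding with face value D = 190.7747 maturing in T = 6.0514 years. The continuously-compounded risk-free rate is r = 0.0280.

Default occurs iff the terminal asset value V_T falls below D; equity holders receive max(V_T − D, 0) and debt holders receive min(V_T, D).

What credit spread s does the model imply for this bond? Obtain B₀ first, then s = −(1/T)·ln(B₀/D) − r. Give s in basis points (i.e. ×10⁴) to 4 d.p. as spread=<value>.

spread=68.7303

d₁ = [ln(V₀/D) + (r + σ²/2)T] / (σ√T)
   = [ln(263.0871/190.7747) + (0.0280 + 0.5·0.1847²)·6.0514] / (0.1847·√6.0514)
   = [0.321392 + 0.272658] / 0.454354 = 1.307460
d₂ = d₁ − σ√T = 1.307460 − 0.454354 = 0.853105
N(d₁) = 0.904472,  N(d₂) = 0.803200,  e^(−rT) = 0.844138
E₀ = V₀·N(d₁) − D·e^(−rT)·N(d₂)
   = 263.0871·0.904472 − 190.7747·0.844138·0.803200 = 108.607431
B₀ = V₀ − E₀ = 263.0871 − 108.607431 = 154.479669
spread = −(1/T)·ln(B₀/D) − r = −(1/6.0514)·ln(154.479669/190.7747) − 0.0280 = 0.00687303
in basis points: 0.00687303 × 10⁴ = 68.7303 bp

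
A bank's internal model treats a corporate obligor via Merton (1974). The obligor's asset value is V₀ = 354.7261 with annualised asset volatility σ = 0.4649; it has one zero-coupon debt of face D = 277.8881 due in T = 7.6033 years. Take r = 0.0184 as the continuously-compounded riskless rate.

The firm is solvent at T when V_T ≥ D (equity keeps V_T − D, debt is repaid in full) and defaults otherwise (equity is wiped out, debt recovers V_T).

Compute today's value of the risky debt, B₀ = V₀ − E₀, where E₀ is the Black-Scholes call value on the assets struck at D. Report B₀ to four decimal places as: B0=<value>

d₁ = [ln(V₀/D) + (r + σ²/2)T] / (σ√T)
   = [ln(354.7261/277.8881) + (0.0184 + 0.5·0.4649²)·7.6033] / (0.4649·√7.6033)
   = [0.244127 + 0.961559] / 1.281919 = 0.940532
d₂ = d₁ − σ√T = 0.940532 − 1.281919 = -0.341387
N(d₁) = 0.826528,  N(d₂) = 0.366406,  e^(−rT) = 0.869445
E₀ = V₀·N(d₁) − D·e^(−rT)·N(d₂)
   = 354.7261·0.826528 − 277.8881·0.869445·0.366406 = 204.664169
B₀ = V₀ − E₀ = 354.7261 − 204.664169 = 150.061931

B0=150.0619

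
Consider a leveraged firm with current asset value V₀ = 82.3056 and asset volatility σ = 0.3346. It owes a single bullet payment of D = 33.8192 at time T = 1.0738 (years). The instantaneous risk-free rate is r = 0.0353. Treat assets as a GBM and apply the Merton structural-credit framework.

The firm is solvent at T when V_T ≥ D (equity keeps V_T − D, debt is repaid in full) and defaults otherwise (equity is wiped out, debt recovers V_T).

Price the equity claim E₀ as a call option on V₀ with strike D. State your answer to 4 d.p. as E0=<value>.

E0=49.7647

d₁ = [ln(V₀/D) + (r + σ²/2)T] / (σ√T)
   = [ln(82.3056/33.8192) + (0.0353 + 0.5·0.3346²)·1.0738] / (0.3346·√1.0738)
   = [0.889410 + 0.098015] / 0.346727 = 2.847847
d₂ = d₁ − σ√T = 2.847847 − 0.346727 = 2.501120
N(d₁) = 0.997799,  N(d₂) = 0.993810,  e^(−rT) = 0.962804
E₀ = V₀·N(d₁) − D·e^(−rT)·N(d₂)
   = 82.3056·0.997799 − 33.8192·0.962804·0.993810 = 49.764748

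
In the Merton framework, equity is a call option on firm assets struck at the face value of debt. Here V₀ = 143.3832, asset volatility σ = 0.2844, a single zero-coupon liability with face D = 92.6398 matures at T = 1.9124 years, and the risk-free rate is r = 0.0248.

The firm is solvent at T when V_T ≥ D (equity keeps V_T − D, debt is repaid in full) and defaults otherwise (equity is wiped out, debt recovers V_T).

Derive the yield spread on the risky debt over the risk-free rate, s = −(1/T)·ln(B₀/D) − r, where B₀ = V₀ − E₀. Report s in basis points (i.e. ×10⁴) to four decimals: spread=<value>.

d₁ = [ln(V₀/D) + (r + σ²/2)T] / (σ√T)
   = [ln(143.3832/92.6398) + (0.0248 + 0.5·0.2844²)·1.9124] / (0.2844·√1.9124)
   = [0.436802 + 0.124768] / 0.393295 = 1.427858
d₂ = d₁ − σ√T = 1.427858 − 0.393295 = 1.034563
N(d₁) = 0.923334,  N(d₂) = 0.849563,  e^(−rT) = 0.953680
E₀ = V₀·N(d₁) − D·e^(−rT)·N(d₂)
   = 143.3832·0.923334 − 92.6398·0.953680·0.849563 = 57.332723
B₀ = V₀ − E₀ = 143.3832 − 57.332723 = 86.050477
spread = −(1/T)·ln(B₀/D) − r = −(1/1.9124)·ln(86.050477/92.6398) − 0.0248 = 0.01378230
in basis points: 0.01378230 × 10⁴ = 137.8230 bp

spread=137.8230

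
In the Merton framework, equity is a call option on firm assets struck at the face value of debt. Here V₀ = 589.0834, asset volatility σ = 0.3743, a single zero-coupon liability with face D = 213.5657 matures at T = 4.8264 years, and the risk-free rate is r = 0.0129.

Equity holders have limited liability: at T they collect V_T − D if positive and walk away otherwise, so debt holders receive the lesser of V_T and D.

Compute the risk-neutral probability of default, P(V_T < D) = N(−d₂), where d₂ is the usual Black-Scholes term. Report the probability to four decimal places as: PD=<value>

d₁ = [ln(V₀/D) + (r + σ²/2)T] / (σ√T)
   = [ln(589.0834/213.5657) + (0.0129 + 0.5·0.3743²)·4.8264] / (0.3743·√4.8264)
   = [1.014623 + 0.400351] / 0.822302 = 1.720747
d₂ = d₁ − σ√T = 1.720747 − 0.822302 = 0.898445
risk-neutral PD = N(−d₂) = N(-0.898445) = 0.184474

PD=0.1845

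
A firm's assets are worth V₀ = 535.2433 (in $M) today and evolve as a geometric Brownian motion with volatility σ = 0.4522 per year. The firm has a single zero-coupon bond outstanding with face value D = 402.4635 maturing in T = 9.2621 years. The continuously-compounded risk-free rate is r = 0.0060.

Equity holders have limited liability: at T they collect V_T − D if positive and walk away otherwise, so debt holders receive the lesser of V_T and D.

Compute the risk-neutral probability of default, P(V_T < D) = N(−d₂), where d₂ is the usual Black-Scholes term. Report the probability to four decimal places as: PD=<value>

PD=0.6702

d₁ = [ln(V₀/D) + (r + σ²/2)T] / (σ√T)
   = [ln(535.2433/402.4635) + (0.0060 + 0.5·0.4522²)·9.2621] / (0.4522·√9.2621)
   = [0.285117 + 1.002552] / 1.376212 = 0.935662
d₂ = d₁ − σ√T = 0.935662 − 1.376212 = -0.440550
risk-neutral PD = N(−d₂) = N(0.440550) = 0.670231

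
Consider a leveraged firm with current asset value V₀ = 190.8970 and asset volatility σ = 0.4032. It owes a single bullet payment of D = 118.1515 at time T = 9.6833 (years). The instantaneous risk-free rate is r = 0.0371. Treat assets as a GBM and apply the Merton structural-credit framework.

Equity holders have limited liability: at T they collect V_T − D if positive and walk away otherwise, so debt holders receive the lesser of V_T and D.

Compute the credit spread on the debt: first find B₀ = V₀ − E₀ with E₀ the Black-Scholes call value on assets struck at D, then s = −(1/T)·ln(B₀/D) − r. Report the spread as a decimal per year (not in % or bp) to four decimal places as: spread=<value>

spread=0.0308

d₁ = [ln(V₀/D) + (r + σ²/2)T] / (σ√T)
   = [ln(190.8970/118.1515) + (0.0371 + 0.5·0.4032²)·9.6833] / (0.4032·√9.6833)
   = [0.479766 + 1.146359] / 1.254678 = 1.296050
d₂ = d₁ − σ√T = 1.296050 − 1.254678 = 0.041372
N(d₁) = 0.902521,  N(d₂) = 0.516500,  e^(−rT) = 0.698199
E₀ = V₀·N(d₁) − D·e^(−rT)·N(d₂)
   = 190.8970·0.902521 − 118.1515·0.698199·0.516500 = 129.680695
B₀ = V₀ − E₀ = 190.8970 − 129.680695 = 61.216305
spread = −(1/T)·ln(B₀/D) − r = −(1/9.6833)·ln(61.216305/118.1515) − 0.0371 = 0.03080600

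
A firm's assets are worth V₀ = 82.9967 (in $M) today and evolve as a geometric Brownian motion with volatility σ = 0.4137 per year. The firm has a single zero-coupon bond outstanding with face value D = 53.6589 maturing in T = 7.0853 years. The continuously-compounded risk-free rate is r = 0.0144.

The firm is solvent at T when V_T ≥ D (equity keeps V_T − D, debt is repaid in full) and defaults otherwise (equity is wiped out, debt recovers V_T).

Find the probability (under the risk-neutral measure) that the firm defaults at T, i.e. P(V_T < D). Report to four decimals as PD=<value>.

d₁ = [ln(V₀/D) + (r + σ²/2)T] / (σ√T)
   = [ln(82.9967/53.6589) + (0.0144 + 0.5·0.4137²)·7.0853] / (0.4137·√7.0853)
   = [0.436154 + 0.708345] / 1.101196 = 1.039323
d₂ = d₁ − σ√T = 1.039323 − 1.101196 = -0.061873
risk-neutral PD = N(−d₂) = N(0.061873) = 0.524668

PD=0.5247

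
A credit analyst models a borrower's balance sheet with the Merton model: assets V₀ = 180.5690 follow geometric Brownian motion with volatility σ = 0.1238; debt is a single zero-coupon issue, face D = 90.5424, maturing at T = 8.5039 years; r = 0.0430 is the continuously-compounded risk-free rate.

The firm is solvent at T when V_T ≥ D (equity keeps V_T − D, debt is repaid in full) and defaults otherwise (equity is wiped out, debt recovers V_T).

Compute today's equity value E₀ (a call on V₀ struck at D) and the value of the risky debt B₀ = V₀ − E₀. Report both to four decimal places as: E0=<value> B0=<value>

d₁ = [ln(V₀/D) + (r + σ²/2)T] / (σ√T)
   = [ln(180.5690/90.5424) + (0.0430 + 0.5·0.1238²)·8.5039] / (0.1238·√8.5039)
   = [0.690295 + 0.430835] / 0.361019 = 3.105461
d₂ = d₁ − σ√T = 3.105461 − 0.361019 = 2.744443
N(d₁) = 0.999050,  N(d₂) = 0.996969,  e^(−rT) = 0.693733
E₀ = V₀·N(d₁) − D·e^(−rT)·N(d₂)
   = 180.5690·0.999050 − 90.5424·0.693733·0.996969 = 117.775563
B₀ = V₀ − E₀ = 180.5690 − 117.775563 = 62.793437

E0=117.7756 B0=62.7934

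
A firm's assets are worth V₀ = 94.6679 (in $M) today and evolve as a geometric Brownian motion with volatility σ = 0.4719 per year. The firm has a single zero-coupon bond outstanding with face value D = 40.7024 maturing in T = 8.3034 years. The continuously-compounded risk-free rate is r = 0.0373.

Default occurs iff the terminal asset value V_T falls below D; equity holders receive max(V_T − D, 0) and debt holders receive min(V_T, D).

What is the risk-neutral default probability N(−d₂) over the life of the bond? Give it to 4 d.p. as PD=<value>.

PD=0.4331

d₁ = [ln(V₀/D) + (r + σ²/2)T] / (σ√T)
   = [ln(94.6679/40.7024) + (0.0373 + 0.5·0.4719²)·8.3034] / (0.4719·√8.3034)
   = [0.844088 + 1.234257] / 1.359809 = 1.528409
d₂ = d₁ − σ√T = 1.528409 − 1.359809 = 0.168600
risk-neutral PD = N(−d₂) = N(-0.168600) = 0.433056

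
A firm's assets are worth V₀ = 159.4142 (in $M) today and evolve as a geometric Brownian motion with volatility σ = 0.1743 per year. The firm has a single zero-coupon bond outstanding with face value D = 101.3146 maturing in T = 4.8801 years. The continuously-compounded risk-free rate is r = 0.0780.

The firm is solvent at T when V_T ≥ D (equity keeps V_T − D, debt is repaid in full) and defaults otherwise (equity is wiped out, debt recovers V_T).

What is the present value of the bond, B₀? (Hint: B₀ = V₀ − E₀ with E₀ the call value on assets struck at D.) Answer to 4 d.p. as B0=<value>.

B0=69.0257

d₁ = [ln(V₀/D) + (r + σ²/2)T] / (σ√T)
   = [ln(159.4142/101.3146) + (0.0780 + 0.5·0.1743²)·4.8801] / (0.1743·√4.8801)
   = [0.453275 + 0.454778] / 0.385045 = 2.358302
d₂ = d₁ − σ√T = 2.358302 − 0.385045 = 1.973257
N(d₁) = 0.990821,  N(d₂) = 0.975767,  e^(−rT) = 0.683419
E₀ = V₀·N(d₁) − D·e^(−rT)·N(d₂)
   = 159.4142·0.990821 − 101.3146·0.683419·0.975767 = 90.388511
B₀ = V₀ − E₀ = 159.4142 − 90.388511 = 69.025689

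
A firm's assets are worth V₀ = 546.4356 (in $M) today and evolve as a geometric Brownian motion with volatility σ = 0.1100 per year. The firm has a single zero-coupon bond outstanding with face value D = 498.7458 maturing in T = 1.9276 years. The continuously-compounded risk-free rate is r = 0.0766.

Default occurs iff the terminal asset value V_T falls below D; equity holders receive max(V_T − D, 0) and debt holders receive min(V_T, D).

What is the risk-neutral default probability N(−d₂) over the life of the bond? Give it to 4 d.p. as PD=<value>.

PD=0.0683

d₁ = [ln(V₀/D) + (r + σ²/2)T] / (σ√T)
   = [ln(546.4356/498.7458) + (0.0766 + 0.5·0.1100²)·1.9276] / (0.1100·√1.9276)
   = [0.091320 + 0.159316] / 0.152722 = 1.641128
d₂ = d₁ − σ√T = 1.641128 − 0.152722 = 1.488406
risk-neutral PD = N(−d₂) = N(-1.488406) = 0.068322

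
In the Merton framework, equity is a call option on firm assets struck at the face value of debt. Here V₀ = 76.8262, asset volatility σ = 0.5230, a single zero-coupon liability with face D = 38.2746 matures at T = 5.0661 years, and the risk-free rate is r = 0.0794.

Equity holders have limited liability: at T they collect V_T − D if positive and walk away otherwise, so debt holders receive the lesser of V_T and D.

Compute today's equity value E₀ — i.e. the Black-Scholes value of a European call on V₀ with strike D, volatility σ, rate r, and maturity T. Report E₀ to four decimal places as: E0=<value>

d₁ = [ln(V₀/D) + (r + σ²/2)T] / (σ√T)
   = [ln(76.8262/38.2746) + (0.0794 + 0.5·0.5230²)·5.0661] / (0.5230·√5.0661)
   = [0.696759 + 1.095111] / 1.177168 = 1.522187
d₂ = d₁ − σ√T = 1.522187 − 1.177168 = 0.345019
N(d₁) = 0.936019,  N(d₂) = 0.634960,  e^(−rT) = 0.668815
E₀ = V₀·N(d₁) − D·e^(−rT)·N(d₂)
   = 76.8262·0.936019 − 38.2746·0.668815·0.634960 = 55.656683

E0=55.6567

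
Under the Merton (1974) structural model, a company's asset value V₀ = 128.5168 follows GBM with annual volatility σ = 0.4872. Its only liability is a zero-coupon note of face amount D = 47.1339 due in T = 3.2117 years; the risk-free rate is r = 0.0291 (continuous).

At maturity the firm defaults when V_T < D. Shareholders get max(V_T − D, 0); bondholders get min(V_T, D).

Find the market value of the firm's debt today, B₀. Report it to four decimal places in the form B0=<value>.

d₁ = [ln(V₀/D) + (r + σ²/2)T] / (σ√T)
   = [ln(128.5168/47.1339) + (0.0291 + 0.5·0.4872²)·3.2117] / (0.4872·√3.2117)
   = [1.003067 + 0.474631] / 0.873122 = 1.692431
d₂ = d₁ − σ√T = 1.692431 − 0.873122 = 0.819310
N(d₁) = 0.954718,  N(d₂) = 0.793695,  e^(−rT) = 0.910774
E₀ = V₀·N(d₁) − D·e^(−rT)·N(d₂)
   = 128.5168·0.954718 − 47.1339·0.910774·0.793695 = 88.625310
B₀ = V₀ − E₀ = 128.5168 − 88.625310 = 39.891490

B0=39.8915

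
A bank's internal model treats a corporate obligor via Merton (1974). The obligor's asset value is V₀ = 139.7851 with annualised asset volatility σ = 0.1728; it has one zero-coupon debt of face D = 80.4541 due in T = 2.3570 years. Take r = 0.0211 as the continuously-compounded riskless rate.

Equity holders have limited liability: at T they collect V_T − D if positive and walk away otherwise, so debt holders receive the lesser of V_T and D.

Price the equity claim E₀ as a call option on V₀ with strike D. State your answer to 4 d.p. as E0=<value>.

E0=63.3433

d₁ = [ln(V₀/D) + (r + σ²/2)T] / (σ√T)
   = [ln(139.7851/80.4541) + (0.0211 + 0.5·0.1728²)·2.3570] / (0.1728·√2.3570)
   = [0.552419 + 0.084923] / 0.265292 = 2.402420
d₂ = d₁ − σ√T = 2.402420 − 0.265292 = 2.137129
N(d₁) = 0.991857,  N(d₂) = 0.983706,  e^(−rT) = 0.951484
E₀ = V₀·N(d₁) − D·e^(−rT)·N(d₂)
   = 139.7851·0.991857 − 80.4541·0.951484·0.983706 = 63.343295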